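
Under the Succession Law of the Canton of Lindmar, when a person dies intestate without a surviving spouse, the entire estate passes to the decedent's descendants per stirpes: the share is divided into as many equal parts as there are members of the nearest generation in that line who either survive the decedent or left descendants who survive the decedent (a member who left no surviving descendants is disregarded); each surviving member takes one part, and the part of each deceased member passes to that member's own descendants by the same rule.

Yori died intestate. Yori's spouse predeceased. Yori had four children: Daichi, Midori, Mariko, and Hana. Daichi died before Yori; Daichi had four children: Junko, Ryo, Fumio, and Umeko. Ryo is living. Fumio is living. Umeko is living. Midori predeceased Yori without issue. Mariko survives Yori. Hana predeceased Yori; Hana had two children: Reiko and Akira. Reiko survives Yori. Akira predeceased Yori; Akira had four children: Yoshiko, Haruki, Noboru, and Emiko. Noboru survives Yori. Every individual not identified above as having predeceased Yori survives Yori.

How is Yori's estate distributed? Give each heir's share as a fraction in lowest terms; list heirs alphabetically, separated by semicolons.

Emiko 1/24; Fumio 1/12; Haruki 1/24; Junko 1/12; Mariko 1/3; Noboru 1/24; Reiko 1/6; Ryo 1/12; Umeko 1/12; Yoshiko 1/24

There is no surviving spouse, so the entire estate passes to Yori's descendants per stirpes.
Midori left no surviving issue, so that branch lapses and is disregarded.
The estate is divided into 3 equal shares of 1/3 among Daichi, Mariko, Hana.
Daichi predeceased; the 1/3 allotted to Daichi's branch passes to Daichi's issue by representation.
The 1/3 is divided into 4 equal shares of 1/12 among Junko, Ryo, Fumio, Umeko.
Junko is living and takes 1/12.
Ryo is living and takes 1/12.
Fumio is living and takes 1/12.
Umeko is living and takes 1/12.
Mariko is living and takes 1/3.
Hana predeceased; the 1/3 allotted to Hana's branch passes to Hana's issue by representation.
The 1/3 is divided into 2 equal shares of 1/6 among Reiko, Akira.
Reiko is living and takes 1/6.
Akira predeceased; the 1/6 allotted to Akira's branch passes to Akira's issue by representation.
The 1/6 is divided into 4 equal shares of 1/24 among Yoshiko, Haruki, Noboru, Emiko.
Yoshiko is living and takes 1/24.
Haruki is living and takes 1/24.
Noboru is living and takes 1/24.
Emiko is living and takes 1/24.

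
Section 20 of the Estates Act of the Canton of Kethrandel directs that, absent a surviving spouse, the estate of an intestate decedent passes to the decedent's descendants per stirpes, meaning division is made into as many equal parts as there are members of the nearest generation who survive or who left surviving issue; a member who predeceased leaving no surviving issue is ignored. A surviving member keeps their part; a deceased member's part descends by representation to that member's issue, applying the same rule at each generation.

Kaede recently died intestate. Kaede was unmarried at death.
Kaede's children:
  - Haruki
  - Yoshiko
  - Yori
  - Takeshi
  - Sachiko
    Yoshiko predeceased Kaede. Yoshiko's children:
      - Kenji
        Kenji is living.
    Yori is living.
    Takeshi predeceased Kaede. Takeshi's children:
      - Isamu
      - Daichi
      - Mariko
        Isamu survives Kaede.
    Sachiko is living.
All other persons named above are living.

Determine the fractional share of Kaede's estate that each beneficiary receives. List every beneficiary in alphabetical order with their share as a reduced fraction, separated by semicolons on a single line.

Daichi 1/15; Haruki 1/5; Isamu 1/15; Kenji 1/5; Mariko 1/15; Sachiko 1/5; Yori 1/5

There is no surviving spouse, so the entire estate passes to Kaede's descendants per stirpes.
The estate is divided into 5 equal shares of 1/5 among Haruki, Yoshiko, Yori, Takeshi, Sachiko.
Haruki is living and takes 1/5.
Yoshiko predeceased; the 1/5 allotted to Yoshiko's branch passes to Yoshiko's issue by representation.
Kenji is the sole taker at this level and receives the full 1/5.
Yori is living and takes 1/5.
Takeshi predeceased; the 1/5 allotted to Takeshi's branch passes to Takeshi's issue by representation.
The 1/5 is divided into 3 equal shares of 1/15 among Isamu, Daichi, Mariko.
Isamu is living and takes 1/15.
Daichi is living and takes 1/15.
Mariko is living and takes 1/15.
Sachiko is living and takes 1/5.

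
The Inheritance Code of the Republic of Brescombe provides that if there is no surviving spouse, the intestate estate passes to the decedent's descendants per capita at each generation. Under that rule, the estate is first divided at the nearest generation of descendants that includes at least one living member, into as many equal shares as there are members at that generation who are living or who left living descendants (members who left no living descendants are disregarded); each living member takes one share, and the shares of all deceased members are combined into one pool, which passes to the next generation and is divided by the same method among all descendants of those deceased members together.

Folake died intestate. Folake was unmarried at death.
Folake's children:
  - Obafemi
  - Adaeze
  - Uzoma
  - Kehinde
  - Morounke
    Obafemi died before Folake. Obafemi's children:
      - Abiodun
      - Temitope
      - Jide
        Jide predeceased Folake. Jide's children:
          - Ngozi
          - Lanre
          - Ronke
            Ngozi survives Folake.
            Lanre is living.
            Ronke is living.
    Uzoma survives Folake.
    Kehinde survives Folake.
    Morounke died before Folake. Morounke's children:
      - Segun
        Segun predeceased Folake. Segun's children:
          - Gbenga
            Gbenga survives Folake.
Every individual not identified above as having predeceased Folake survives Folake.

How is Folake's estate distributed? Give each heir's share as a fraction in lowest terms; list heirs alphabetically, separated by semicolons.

There is no surviving spouse, so the entire estate passes to Folake's descendants per capita at each generation.
At generation 1 (Obafemi, Adaeze, Uzoma, Kehinde, Morounke) there are 5 shares of (1)/5 = 1/5 each.
Living: Adaeze, Uzoma, and Kehinde — each takes 1/5.
Deceased: Obafemi and Morounke. Their combined 2/5 is pooled and carried to generation 2.
At generation 2 (Abiodun, Temitope, Jide, Segun) there are 4 shares of (2/5)/4 = 1/10 each.
Living: Abiodun and Temitope — each takes 1/10.
Deceased: Jide and Segun. Their combined 1/5 is pooled and carried to generation 3.
At generation 3 (Ngozi, Lanre, Ronke, Gbenga) there are 4 shares of (1/5)/4 = 1/20 each.
Living: Ngozi, Lanre, Ronke, and Gbenga — each takes 1/20.

Abiodun 1/10; Adaeze 1/5; Gbenga 1/20; Kehinde 1/5; Lanre 1/20; Ngozi 1/20; Ronke 1/20; Temitope 1/10; Uzoma 1/5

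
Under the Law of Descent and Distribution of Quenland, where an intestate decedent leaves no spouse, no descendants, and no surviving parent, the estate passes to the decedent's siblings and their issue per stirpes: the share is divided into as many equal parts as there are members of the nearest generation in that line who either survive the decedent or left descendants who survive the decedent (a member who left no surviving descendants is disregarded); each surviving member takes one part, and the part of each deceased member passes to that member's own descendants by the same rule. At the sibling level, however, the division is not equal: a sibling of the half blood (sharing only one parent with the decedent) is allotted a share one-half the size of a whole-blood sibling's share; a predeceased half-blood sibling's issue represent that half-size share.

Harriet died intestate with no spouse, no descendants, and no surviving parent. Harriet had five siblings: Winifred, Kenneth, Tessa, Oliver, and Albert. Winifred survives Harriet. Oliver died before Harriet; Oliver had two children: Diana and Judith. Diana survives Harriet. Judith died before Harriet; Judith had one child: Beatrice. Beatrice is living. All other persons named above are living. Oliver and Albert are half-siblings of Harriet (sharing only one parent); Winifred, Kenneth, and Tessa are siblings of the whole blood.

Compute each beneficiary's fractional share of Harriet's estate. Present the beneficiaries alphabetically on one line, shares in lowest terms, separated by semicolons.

No spouse, descendants, or parent survives, so the estate passes to Harriet's siblings per stirpes.
Half-blood siblings count for one-half the weight of whole-blood siblings at the initial division.
Dividing 1 in proportion to weights (total weight 4): Winifred (weight 1) → 1/4; Kenneth (weight 1) → 1/4; Tessa (weight 1) → 1/4; Oliver (weight 1/2) → 1/8; Albert (weight 1/2) → 1/8.
Winifred is living and takes 1/4.
Kenneth is living and takes 1/4.
Tessa is living and takes 1/4.
Oliver predeceased; the 1/8 allotted to Oliver's branch passes to Oliver's issue by representation.
The 1/8 is divided into 2 equal shares of 1/16 among Diana, Judith.
Diana is living and takes 1/16.
Judith predeceased; the 1/16 allotted to Judith's branch passes to Judith's issue by representation.
Beatrice is the sole taker at this level and receives the full 1/16.
Albert is living and takes 1/8.

Albert 1/8; Beatrice 1/16; Diana 1/16; Kenneth 1/4; Tessa 1/4; Winifred 1/4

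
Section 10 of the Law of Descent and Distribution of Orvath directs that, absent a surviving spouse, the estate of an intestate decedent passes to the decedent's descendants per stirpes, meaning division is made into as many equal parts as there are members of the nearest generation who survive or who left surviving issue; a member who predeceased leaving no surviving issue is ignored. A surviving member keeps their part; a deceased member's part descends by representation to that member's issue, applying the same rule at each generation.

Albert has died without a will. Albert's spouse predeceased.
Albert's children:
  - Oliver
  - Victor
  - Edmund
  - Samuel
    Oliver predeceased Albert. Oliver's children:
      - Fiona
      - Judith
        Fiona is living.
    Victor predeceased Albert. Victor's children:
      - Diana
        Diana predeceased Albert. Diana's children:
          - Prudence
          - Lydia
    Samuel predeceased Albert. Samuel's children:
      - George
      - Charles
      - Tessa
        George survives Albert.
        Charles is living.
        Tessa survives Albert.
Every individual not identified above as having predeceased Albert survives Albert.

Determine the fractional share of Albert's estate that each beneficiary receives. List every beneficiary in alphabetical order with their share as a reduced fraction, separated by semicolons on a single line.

There is no surviving spouse, so the entire estate passes to Albert's descendants per stirpes.
The estate is divided into 4 equal shares of 1/4 among Oliver, Victor, Edmund, Samuel.
Oliver predeceased; the 1/4 allotted to Oliver's branch passes to Oliver's issue by representation.
The 1/4 is divided into 2 equal shares of 1/8 among Fiona, Judith.
Fiona is living and takes 1/8.
Judith is living and takes 1/8.
Victor predeceased; the 1/4 allotted to Victor's branch passes to Victor's issue by representation.
Diana's line is the sole branch at this level, so the full 1/4 passes to Diana's issue by representation.
The 1/4 is divided into 2 equal shares of 1/8 among Prudence, Lydia.
Prudence is living and takes 1/8.
Lydia is living and takes 1/8.
Edmund is living and takes 1/4.
Samuel predeceased; the 1/4 allotted to Samuel's branch passes to Samuel's issue by representation.
The 1/4 is divided into 3 equal shares of 1/12 among George, Charles, Tessa.
George is living and takes 1/12.
Charles is living and takes 1/12.
Tessa is living and takes 1/12.

Charles 1/12; Edmund 1/4; Fiona 1/8; George 1/12; Judith 1/8; Lydia 1/8; Prudence 1/8; Tessa 1/12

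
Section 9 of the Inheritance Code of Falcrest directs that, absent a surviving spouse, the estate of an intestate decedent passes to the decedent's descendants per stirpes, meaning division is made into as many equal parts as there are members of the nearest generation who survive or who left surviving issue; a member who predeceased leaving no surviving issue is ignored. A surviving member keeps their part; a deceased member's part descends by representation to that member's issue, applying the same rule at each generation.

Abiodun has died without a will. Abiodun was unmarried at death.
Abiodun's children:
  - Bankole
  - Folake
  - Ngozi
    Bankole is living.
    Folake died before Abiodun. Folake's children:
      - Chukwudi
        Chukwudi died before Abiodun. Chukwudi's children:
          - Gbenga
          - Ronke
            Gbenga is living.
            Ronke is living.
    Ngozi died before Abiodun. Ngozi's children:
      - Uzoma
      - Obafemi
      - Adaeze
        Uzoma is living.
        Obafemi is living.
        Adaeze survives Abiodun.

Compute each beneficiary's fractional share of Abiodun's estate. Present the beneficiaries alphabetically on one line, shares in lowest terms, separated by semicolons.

Adaeze 1/9; Bankole 1/3; Gbenga 1/6; Obafemi 1/9; Ronke 1/6; Uzoma 1/9

There is no surviving spouse, so the entire estate passes to Abiodun's descendants per stirpes.
The estate is divided into 3 equal shares of 1/3 among Bankole, Folake, Ngozi.
Bankole is living and takes 1/3.
Folake predeceased; the 1/3 allotted to Folake's branch passes to Folake's issue by representation.
Chukwudi's line is the sole branch at this level, so the full 1/3 passes to Chukwudi's issue by representation.
The 1/3 is divided into 2 equal shares of 1/6 among Gbenga, Ronke.
Gbenga is living and takes 1/6.
Ronke is living and takes 1/6.
Ngozi predeceased; the 1/3 allotted to Ngozi's branch passes to Ngozi's issue by representation.
The 1/3 is divided into 3 equal shares of 1/9 among Uzoma, Obafemi, Adaeze.
Uzoma is living and takes 1/9.
Obafemi is living and takes 1/9.
Adaeze is living and takes 1/9.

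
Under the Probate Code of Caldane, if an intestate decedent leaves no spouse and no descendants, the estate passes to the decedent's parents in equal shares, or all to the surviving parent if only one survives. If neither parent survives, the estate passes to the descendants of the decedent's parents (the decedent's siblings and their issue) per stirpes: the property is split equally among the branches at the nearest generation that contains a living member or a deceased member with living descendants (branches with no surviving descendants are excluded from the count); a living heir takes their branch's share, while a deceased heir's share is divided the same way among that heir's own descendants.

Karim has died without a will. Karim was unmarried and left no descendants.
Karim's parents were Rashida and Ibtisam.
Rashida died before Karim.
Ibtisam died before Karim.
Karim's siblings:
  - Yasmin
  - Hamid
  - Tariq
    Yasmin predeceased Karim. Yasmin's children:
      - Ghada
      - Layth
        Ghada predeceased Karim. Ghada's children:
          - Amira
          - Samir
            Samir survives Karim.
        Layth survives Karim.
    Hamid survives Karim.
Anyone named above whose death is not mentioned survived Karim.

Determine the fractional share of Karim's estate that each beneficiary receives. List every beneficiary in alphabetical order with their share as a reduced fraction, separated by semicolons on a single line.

Amira 1/12; Hamid 1/3; Layth 1/6; Samir 1/12; Tariq 1/3

Neither parent survives and there are no descendants, so the estate passes to Karim's siblings and their issue per stirpes.
The estate is divided into 3 equal shares of 1/3 among Yasmin, Hamid, Tariq.
Yasmin predeceased; the 1/3 allotted to Yasmin's branch passes to Yasmin's issue by representation.
The 1/3 is divided into 2 equal shares of 1/6 among Ghada, Layth.
Ghada predeceased; the 1/6 allotted to Ghada's branch passes to Ghada's issue by representation.
The 1/6 is divided into 2 equal shares of 1/12 among Amira, Samir.
Amira is living and takes 1/12.
Samir is living and takes 1/12.
Layth is living and takes 1/6.
Hamid is living and takes 1/3.
Tariq is living and takes 1/3.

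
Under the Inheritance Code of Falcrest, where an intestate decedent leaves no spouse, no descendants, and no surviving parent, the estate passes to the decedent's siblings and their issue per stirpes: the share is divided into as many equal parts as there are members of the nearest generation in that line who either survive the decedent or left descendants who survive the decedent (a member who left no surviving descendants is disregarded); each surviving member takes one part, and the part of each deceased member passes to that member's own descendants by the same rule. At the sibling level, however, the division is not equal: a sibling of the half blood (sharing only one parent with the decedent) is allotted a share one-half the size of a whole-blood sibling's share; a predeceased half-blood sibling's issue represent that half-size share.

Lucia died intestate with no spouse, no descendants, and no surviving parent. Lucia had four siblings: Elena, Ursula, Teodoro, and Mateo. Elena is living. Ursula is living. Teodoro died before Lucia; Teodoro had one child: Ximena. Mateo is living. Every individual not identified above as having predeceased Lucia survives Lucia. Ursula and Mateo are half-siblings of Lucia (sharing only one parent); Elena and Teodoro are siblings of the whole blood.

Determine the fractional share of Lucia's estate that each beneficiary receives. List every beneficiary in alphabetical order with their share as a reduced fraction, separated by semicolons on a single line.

Elena 1/3; Mateo 1/6; Ursula 1/6; Ximena 1/3

No spouse, descendants, or parent survives, so the estate passes to Lucia's siblings per stirpes.
Half-blood siblings count for one-half the weight of whole-blood siblings at the initial division.
Dividing 1 in proportion to weights (total weight 3): Elena (weight 1) → 1/3; Ursula (weight 1/2) → 1/6; Teodoro (weight 1) → 1/3; Mateo (weight 1/2) → 1/6.
Elena is living and takes 1/3.
Ursula is living and takes 1/6.
Teodoro predeceased; the 1/3 allotted to Teodoro's branch passes to Teodoro's issue by representation.
Ximena is the sole taker at this level and receives the full 1/3.
Mateo is living and takes 1/6.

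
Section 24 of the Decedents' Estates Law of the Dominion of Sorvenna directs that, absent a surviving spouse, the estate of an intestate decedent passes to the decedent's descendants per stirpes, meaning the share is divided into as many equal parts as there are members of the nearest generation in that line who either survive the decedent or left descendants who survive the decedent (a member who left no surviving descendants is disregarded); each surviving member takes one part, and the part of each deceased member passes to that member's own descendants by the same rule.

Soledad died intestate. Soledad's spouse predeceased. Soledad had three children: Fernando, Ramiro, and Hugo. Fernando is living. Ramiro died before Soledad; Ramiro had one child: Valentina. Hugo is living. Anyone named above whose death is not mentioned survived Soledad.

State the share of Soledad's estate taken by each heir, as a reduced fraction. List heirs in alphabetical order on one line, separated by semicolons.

Fernando 1/3; Hugo 1/3; Valentina 1/3

There is no surviving spouse, so the entire estate passes to Soledad's descendants per stirpes.
The estate is divided into 3 equal shares of 1/3 among Fernando, Ramiro, Hugo.
Fernando is living and takes 1/3.
Ramiro predeceased; the 1/3 allotted to Ramiro's branch passes to Ramiro's issue by representation.
Valentina is the sole taker at this level and receives the full 1/3.
Hugo is living and takes 1/3.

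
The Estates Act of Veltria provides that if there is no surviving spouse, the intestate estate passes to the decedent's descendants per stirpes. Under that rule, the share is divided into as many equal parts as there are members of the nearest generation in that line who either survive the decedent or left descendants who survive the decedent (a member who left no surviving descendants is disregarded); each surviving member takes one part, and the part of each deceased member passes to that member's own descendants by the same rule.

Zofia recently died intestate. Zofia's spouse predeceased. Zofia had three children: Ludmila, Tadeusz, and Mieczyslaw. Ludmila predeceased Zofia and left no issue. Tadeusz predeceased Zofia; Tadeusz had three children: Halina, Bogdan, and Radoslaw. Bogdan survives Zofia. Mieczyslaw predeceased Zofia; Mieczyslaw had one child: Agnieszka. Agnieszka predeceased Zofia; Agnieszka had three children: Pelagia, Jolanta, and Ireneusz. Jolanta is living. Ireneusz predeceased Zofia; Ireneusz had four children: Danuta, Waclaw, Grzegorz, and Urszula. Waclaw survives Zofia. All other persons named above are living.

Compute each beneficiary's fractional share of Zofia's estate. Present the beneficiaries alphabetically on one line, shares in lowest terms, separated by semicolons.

Bogdan 1/6; Danuta 1/24; Grzegorz 1/24; Halina 1/6; Jolanta 1/6; Pelagia 1/6; Radoslaw 1/6; Urszula 1/24; Waclaw 1/24

There is no surviving spouse, so the entire estate passes to Zofia's descendants per stirpes.
Ludmila left no surviving issue, so that branch lapses and is disregarded.
The estate is divided into 2 equal shares of 1/2 among Tadeusz, Mieczyslaw.
Tadeusz predeceased; the 1/2 allotted to Tadeusz's branch passes to Tadeusz's issue by representation.
The 1/2 is divided into 3 equal shares of 1/6 among Halina, Bogdan, Radoslaw.
Halina is living and takes 1/6.
Bogdan is living and takes 1/6.
Radoslaw is living and takes 1/6.
Mieczyslaw predeceased; the 1/2 allotted to Mieczyslaw's branch passes to Mieczyslaw's issue by representation.
Agnieszka's line is the sole branch at this level, so the full 1/2 passes to Agnieszka's issue by representation.
The 1/2 is divided into 3 equal shares of 1/6 among Pelagia, Jolanta, Ireneusz.
Pelagia is living and takes 1/6.
Jolanta is living and takes 1/6.
Ireneusz predeceased; the 1/6 allotted to Ireneusz's branch passes to Ireneusz's issue by representation.
The 1/6 is divided into 4 equal shares of 1/24 among Danuta, Waclaw, Grzegorz, Urszula.
Danuta is living and takes 1/24.
Waclaw is living and takes 1/24.
Grzegorz is living and takes 1/24.
Urszula is living and takes 1/24.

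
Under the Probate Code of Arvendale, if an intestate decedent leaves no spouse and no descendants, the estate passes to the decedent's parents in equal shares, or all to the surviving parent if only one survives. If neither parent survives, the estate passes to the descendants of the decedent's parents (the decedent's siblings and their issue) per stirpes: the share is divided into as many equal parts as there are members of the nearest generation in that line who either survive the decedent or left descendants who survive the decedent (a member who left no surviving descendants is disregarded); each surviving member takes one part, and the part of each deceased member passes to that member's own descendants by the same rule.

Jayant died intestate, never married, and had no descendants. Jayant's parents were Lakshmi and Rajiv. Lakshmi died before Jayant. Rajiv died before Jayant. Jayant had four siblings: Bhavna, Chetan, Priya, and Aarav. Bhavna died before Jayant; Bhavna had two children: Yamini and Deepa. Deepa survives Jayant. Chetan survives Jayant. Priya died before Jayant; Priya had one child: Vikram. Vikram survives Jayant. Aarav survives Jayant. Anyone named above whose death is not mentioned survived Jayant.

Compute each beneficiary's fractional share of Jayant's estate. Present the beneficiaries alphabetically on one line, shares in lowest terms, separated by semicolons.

Neither parent survives and there are no descendants, so the estate passes to Jayant's siblings and their issue per stirpes.
The estate is divided into 4 equal shares of 1/4 among Bhavna, Chetan, Priya, Aarav.
Bhavna predeceased; the 1/4 allotted to Bhavna's branch passes to Bhavna's issue by representation.
The 1/4 is divided into 2 equal shares of 1/8 among Yamini, Deepa.
Yamini is living and takes 1/8.
Deepa is living and takes 1/8.
Chetan is living and takes 1/4.
Priya predeceased; the 1/4 allotted to Priya's branch passes to Priya's issue by representation.
Vikram is the sole taker at this level and receives the full 1/4.
Aarav is living and takes 1/4.

Aarav 1/4; Chetan 1/4; Deepa 1/8; Vikram 1/4; Yamini 1/8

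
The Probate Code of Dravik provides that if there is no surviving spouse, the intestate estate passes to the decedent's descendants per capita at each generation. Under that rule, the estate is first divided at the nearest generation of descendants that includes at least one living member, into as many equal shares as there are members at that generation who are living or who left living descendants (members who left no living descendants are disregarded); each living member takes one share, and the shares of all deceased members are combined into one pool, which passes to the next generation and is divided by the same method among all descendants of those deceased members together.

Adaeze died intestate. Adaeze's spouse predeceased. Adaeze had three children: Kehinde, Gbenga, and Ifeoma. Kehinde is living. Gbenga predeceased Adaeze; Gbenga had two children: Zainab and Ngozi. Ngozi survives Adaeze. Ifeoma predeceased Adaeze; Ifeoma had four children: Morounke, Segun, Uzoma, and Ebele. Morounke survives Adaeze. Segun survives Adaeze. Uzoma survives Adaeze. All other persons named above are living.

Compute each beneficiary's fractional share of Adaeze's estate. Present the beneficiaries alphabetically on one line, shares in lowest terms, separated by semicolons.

There is no surviving spouse, so the entire estate passes to Adaeze's descendants per capita at each generation.
At generation 1 (Kehinde, Gbenga, Ifeoma) there are 3 shares of (1)/3 = 1/3 each.
Living: Kehinde — each takes 1/3.
Deceased: Gbenga and Ifeoma. Their combined 2/3 is pooled and carried to generation 2.
At generation 2 (Zainab, Ngozi, Morounke, Segun, Uzoma, Ebele) there are 6 shares of (2/3)/6 = 1/9 each.
Living: Zainab, Ngozi, Morounke, Segun, Uzoma, and Ebele — each takes 1/9.

Ebele 1/9; Kehinde 1/3; Morounke 1/9; Ngozi 1/9; Segun 1/9; Uzoma 1/9; Zainab 1/9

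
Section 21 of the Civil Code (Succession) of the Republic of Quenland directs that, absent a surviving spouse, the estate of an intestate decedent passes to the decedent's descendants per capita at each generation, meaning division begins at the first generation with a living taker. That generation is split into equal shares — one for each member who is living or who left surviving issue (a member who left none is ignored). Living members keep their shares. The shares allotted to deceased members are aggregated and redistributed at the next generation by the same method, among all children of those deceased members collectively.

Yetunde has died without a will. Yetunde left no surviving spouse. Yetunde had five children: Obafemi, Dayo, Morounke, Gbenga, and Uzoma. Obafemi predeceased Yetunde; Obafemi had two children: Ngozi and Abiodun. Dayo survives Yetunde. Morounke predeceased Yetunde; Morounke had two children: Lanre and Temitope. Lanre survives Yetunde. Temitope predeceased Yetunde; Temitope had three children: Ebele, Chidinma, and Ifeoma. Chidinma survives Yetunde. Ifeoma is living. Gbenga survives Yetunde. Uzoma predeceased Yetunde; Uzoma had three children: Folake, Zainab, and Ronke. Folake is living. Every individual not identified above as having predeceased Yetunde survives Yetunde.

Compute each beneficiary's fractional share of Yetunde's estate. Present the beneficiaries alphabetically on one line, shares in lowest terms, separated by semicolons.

There is no surviving spouse, so the entire estate passes to Yetunde's descendants per capita at each generation.
At generation 1 (Obafemi, Dayo, Morounke, Gbenga, Uzoma) there are 5 shares of (1)/5 = 1/5 each.
Living: Dayo and Gbenga — each takes 1/5.
Deceased: Obafemi, Morounke, and Uzoma. Their combined 3/5 is pooled and carried to generation 2.
At generation 2 (Ngozi, Abiodun, Lanre, Temitope, Folake, Zainab, Ronke) there are 7 shares of (3/5)/7 = 3/35 each.
Living: Ngozi, Abiodun, Lanre, Folake, Zainab, and Ronke — each takes 3/35.
Deceased: Temitope. That 3/35 share is carried to generation 3.
At generation 3 (Ebele, Chidinma, Ifeoma) there are 3 shares of (3/35)/3 = 1/35 each.
Living: Ebele, Chidinma, and Ifeoma — each takes 1/35.

Abiodun 3/35; Chidinma 1/35; Dayo 1/5; Ebele 1/35; Folake 3/35; Gbenga 1/5; Ifeoma 1/35; Lanre 3/35; Ngozi 3/35; Ronke 3/35; Zainab 3/35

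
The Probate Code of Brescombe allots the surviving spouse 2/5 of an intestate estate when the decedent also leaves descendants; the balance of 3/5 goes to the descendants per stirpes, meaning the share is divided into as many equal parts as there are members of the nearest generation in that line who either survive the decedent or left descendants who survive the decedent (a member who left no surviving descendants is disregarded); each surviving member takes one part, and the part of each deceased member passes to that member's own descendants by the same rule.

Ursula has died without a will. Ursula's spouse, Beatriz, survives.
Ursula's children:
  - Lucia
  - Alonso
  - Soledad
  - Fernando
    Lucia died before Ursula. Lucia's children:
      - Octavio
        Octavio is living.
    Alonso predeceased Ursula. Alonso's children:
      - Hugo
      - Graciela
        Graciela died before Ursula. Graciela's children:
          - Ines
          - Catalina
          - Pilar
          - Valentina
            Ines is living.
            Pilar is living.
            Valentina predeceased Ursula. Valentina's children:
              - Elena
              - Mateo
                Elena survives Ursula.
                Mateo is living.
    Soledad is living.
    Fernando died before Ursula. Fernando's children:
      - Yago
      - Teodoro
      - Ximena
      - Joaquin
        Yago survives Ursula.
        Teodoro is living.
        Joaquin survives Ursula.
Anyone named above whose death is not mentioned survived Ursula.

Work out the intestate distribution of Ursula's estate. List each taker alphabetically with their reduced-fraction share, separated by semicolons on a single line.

Beatriz, as surviving spouse, takes 2/5.
The remaining 3/5 passes to Ursula's descendants per stirpes.
The 3/5 is divided into 4 equal shares of 3/20 among Lucia, Alonso, Soledad, Fernando.
Lucia predeceased; the 3/20 allotted to Lucia's branch passes to Lucia's issue by representation.
Octavio is the sole taker at this level and receives the full 3/20.
Alonso predeceased; the 3/20 allotted to Alonso's branch passes to Alonso's issue by representation.
The 3/20 is divided into 2 equal shares of 3/40 among Hugo, Graciela.
Hugo is living and takes 3/40.
Graciela predeceased; the 3/40 allotted to Graciela's branch passes to Graciela's issue by representation.
The 3/40 is divided into 4 equal shares of 3/160 among Ines, Catalina, Pilar, Valentina.
Ines is living and takes 3/160.
Catalina is living and takes 3/160.
Pilar is living and takes 3/160.
Valentina predeceased; the 3/160 allotted to Valentina's branch passes to Valentina's issue by representation.
The 3/160 is divided into 2 equal shares of 3/320 among Elena, Mateo.
Elena is living and takes 3/320.
Mateo is living and takes 3/320.
Soledad is living and takes 3/20.
Fernando predeceased; the 3/20 allotted to Fernando's branch passes to Fernando's issue by representation.
The 3/20 is divided into 4 equal shares of 3/80 among Yago, Teodoro, Ximena, Joaquin.
Yago is living and takes 3/80.
Teodoro is living and takes 3/80.
Ximena is living and takes 3/80.
Joaquin is living and takes 3/80.

Beatriz 2/5; Catalina 3/160; Elena 3/320; Hugo 3/40; Ines 3/160; Joaquin 3/80; Mateo 3/320; Octavio 3/20; Pilar 3/160; Soledad 3/20; Teodoro 3/80; Ximena 3/80; Yago 3/80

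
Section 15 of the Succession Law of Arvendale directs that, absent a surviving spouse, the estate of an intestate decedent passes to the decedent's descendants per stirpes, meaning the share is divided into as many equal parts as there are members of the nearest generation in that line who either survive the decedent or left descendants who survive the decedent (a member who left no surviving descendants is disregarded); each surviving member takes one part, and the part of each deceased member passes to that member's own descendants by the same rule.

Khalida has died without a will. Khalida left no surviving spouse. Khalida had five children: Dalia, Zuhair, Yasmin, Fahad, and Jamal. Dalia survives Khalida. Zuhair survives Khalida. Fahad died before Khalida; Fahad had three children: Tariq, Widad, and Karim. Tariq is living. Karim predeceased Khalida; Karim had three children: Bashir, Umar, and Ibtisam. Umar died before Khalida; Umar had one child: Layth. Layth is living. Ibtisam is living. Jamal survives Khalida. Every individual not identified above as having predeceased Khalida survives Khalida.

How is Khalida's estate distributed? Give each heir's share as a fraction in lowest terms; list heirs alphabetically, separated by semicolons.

Bashir 1/45; Dalia 1/5; Ibtisam 1/45; Jamal 1/5; Layth 1/45; Tariq 1/15; Widad 1/15; Yasmin 1/5; Zuhair 1/5

There is no surviving spouse, so the entire estate passes to Khalida's descendants per stirpes.
The estate is divided into 5 equal shares of 1/5 among Dalia, Zuhair, Yasmin, Fahad, Jamal.
Dalia is living and takes 1/5.
Zuhair is living and takes 1/5.
Yasmin is living and takes 1/5.
Fahad predeceased; the 1/5 allotted to Fahad's branch passes to Fahad's issue by representation.
The 1/5 is divided into 3 equal shares of 1/15 among Tariq, Widad, Karim.
Tariq is living and takes 1/15.
Widad is living and takes 1/15.
Karim predeceased; the 1/15 allotted to Karim's branch passes to Karim's issue by representation.
The 1/15 is divided into 3 equal shares of 1/45 among Bashir, Umar, Ibtisam.
Bashir is living and takes 1/45.
Umar predeceased; the 1/45 allotted to Umar's branch passes to Umar's issue by representation.
Layth is the sole taker at this level and receives the full 1/45.
Ibtisam is living and takes 1/45.
Jamal is living and takes 1/5.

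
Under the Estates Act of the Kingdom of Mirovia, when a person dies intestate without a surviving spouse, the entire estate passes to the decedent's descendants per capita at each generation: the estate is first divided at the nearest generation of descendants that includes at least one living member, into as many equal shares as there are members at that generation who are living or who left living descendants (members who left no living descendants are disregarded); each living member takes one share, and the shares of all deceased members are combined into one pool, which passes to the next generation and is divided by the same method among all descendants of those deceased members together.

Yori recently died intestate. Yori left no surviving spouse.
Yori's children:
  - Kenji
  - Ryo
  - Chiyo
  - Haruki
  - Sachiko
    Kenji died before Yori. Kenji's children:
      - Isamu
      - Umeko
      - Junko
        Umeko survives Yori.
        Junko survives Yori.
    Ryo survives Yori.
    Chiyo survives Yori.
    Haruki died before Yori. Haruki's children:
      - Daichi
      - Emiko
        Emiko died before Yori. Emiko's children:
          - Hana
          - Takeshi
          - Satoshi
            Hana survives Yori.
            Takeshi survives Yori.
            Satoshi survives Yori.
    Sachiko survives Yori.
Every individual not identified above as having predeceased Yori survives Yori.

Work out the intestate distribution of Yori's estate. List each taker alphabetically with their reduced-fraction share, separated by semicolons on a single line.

Chiyo 1/5; Daichi 2/25; Hana 2/75; Isamu 2/25; Junko 2/25; Ryo 1/5; Sachiko 1/5; Satoshi 2/75; Takeshi 2/75; Umeko 2/25

There is no surviving spouse, so the entire estate passes to Yori's descendants per capita at each generation.
At generation 1 (Kenji, Ryo, Chiyo, Haruki, Sachiko) there are 5 shares of (1)/5 = 1/5 each.
Living: Ryo, Chiyo, and Sachiko — each takes 1/5.
Deceased: Kenji and Haruki. Their combined 2/5 is pooled and carried to generation 2.
At generation 2 (Isamu, Umeko, Junko, Daichi, Emiko) there are 5 shares of (2/5)/5 = 2/25 each.
Living: Isamu, Umeko, Junko, and Daichi — each takes 2/25.
Deceased: Emiko. That 2/25 share is carried to generation 3.
At generation 3 (Hana, Takeshi, Satoshi) there are 3 shares of (2/25)/3 = 2/75 each.
Living: Hana, Takeshi, and Satoshi — each takes 2/75.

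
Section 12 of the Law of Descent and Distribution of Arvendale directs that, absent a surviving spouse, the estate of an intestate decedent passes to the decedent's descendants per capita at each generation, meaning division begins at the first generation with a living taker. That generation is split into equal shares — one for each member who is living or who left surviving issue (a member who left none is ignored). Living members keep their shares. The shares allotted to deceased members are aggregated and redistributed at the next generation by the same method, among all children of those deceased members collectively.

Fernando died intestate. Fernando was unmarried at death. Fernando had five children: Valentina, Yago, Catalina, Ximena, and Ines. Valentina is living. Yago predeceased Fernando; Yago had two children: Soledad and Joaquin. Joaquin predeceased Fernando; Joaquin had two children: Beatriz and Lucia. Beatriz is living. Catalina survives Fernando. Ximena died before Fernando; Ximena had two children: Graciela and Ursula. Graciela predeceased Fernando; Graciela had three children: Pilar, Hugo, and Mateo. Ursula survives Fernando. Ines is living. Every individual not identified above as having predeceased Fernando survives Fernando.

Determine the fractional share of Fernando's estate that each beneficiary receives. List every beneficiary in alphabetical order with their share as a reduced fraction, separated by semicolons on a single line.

Beatriz 1/25; Catalina 1/5; Hugo 1/25; Ines 1/5; Lucia 1/25; Mateo 1/25; Pilar 1/25; Soledad 1/10; Ursula 1/10; Valentina 1/5

There is no surviving spouse, so the entire estate passes to Fernando's descendants per capita at each generation.
At generation 1 (Valentina, Yago, Catalina, Ximena, Ines) there are 5 shares of (1)/5 = 1/5 each.
Living: Valentina, Catalina, and Ines — each takes 1/5.
Deceased: Yago and Ximena. Their combined 2/5 is pooled and carried to generation 2.
At generation 2 (Soledad, Joaquin, Graciela, Ursula) there are 4 shares of (2/5)/4 = 1/10 each.
Living: Soledad and Ursula — each takes 1/10.
Deceased: Joaquin and Graciela. Their combined 1/5 is pooled and carried to generation 3.
At generation 3 (Beatriz, Lucia, Pilar, Hugo, Mateo) there are 5 shares of (1/5)/5 = 1/25 each.
Living: Beatriz, Lucia, Pilar, Hugo, and Mateo — each takes 1/25.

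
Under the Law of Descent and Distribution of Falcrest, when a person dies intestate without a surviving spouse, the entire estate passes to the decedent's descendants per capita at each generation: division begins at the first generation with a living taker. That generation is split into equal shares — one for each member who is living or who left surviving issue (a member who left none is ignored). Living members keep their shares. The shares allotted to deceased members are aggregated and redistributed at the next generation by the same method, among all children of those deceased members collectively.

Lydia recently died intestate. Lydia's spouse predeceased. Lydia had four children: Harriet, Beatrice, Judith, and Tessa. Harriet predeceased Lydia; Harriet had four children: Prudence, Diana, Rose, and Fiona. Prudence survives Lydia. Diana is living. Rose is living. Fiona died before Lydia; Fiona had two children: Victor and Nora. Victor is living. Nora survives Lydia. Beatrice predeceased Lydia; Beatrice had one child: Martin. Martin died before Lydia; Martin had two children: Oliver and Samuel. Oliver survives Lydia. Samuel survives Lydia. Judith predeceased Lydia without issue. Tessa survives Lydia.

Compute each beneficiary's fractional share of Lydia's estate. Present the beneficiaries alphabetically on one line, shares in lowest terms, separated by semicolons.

There is no surviving spouse, so the entire estate passes to Lydia's descendants per capita at each generation.
At generation 1 (Harriet, Beatrice, Tessa) there are 3 shares of (1)/3 = 1/3 each.
Living: Tessa — each takes 1/3.
Deceased: Harriet and Beatrice. Their combined 2/3 is pooled and carried to generation 2.
At generation 2 (Prudence, Diana, Rose, Fiona, Martin) there are 5 shares of (2/3)/5 = 2/15 each.
Living: Prudence, Diana, and Rose — each takes 2/15.
Deceased: Fiona and Martin. Their combined 4/15 is pooled and carried to generation 3.
At generation 3 (Victor, Nora, Oliver, Samuel) there are 4 shares of (4/15)/4 = 1/15 each.
Living: Victor, Nora, Oliver, and Samuel — each takes 1/15.

Diana 2/15; Nora 1/15; Oliver 1/15; Prudence 2/15; Rose 2/15; Samuel 1/15; Tessa 1/3; Victor 1/15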